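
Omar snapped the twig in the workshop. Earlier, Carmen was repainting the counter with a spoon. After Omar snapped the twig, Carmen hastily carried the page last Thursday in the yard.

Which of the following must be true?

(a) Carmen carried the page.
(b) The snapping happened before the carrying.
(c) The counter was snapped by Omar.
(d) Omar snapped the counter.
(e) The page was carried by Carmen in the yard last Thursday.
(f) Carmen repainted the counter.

(a), (b), (e)

(a) Entailed — dropping 'hastily', 'in the yard', 'last Thursday' leaves a sub-description the original still satisfies.
(b) Entailed — the narrative places the snapping before the carrying.
(c) Not entailed — Omar snapped the twig, not the counter; the counter belongs to the repainting event.
(d) Not entailed — Omar snapped the twig, not the counter; the counter belongs to the repainting event.
(e) Entailed — the original entails any weakening of itself; this just drops 'hastily'.
(f) Not entailed — 'was repainting' is progressive on an accomplishment; it does not entail the completed 'repainted'.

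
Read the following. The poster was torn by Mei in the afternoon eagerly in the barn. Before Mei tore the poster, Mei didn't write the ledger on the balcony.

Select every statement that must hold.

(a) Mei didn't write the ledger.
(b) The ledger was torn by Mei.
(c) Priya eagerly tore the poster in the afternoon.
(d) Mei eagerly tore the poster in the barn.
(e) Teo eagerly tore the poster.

(d)

(a) Not entailed — dropping 'on the balcony' under negation is not valid — the original leaves open that Mei wrote the ledger some other way.
(b) Not entailed — Mei tore the poster, not the ledger; the ledger belongs to the writing event.
(c) Not entailed — the passage has Mei tearing the poster, not Priya.
(d) Entailed — this follows by dropping conjuncts from the tearing event's description.
(e) Not entailed — the passage has Mei tearing the poster, not Teo.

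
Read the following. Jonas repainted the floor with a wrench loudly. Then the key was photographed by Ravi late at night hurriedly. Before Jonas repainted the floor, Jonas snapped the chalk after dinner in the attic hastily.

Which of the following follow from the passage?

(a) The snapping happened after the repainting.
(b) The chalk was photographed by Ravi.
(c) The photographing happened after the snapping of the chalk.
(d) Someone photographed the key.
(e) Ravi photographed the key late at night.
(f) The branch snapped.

(a) Not entailed — the narrative places the snapping before the repainting, not after.
(b) Not entailed — Ravi photographed the key, not the chalk; the chalk belongs to the snapping event.
(c) Entailed — the narrative places the snapping before the photographing.
(d) Entailed — this follows by dropping conjuncts from the photographing event's description.
(e) Entailed — this follows by dropping conjuncts from the photographing event's description.
(f) Not entailed — the chalk is what snapped, not the branch.

(c), (d), (e)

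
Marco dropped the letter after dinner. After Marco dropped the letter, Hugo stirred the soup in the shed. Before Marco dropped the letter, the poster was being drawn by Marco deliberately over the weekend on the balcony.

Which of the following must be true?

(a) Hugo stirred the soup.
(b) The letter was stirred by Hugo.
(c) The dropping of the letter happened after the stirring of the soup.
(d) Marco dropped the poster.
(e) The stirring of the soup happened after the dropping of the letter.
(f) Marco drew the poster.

(a) Entailed — every conjunct here is already in the original stirring event.
(b) Not entailed — Hugo stirred the soup, not the letter; the letter belongs to the dropping event.
(c) Not entailed — the narrative places the dropping before the stirring, not after.
(d) Not entailed — Marco dropped the letter, not the poster; the poster belongs to the drawing event.
(e) Entailed — the narrative places the dropping before the stirring.
(f) Not entailed — 'was drawing' is progressive on an accomplishment; it does not entail the completed 'drew'.

(a), (e)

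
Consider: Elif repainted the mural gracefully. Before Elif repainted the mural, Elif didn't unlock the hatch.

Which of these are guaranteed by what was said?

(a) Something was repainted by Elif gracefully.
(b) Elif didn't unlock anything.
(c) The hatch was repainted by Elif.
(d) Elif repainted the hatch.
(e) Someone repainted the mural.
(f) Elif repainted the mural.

(a) Entailed — every conjunct here is already in the original repainting event.
(b) Not entailed — the original only denies this specific event; Elif may have unlocked something else.
(c) Not entailed — Elif repainted the mural, not the hatch; the hatch belongs to the unlocking event.
(d) Not entailed — Elif repainted the mural, not the hatch; the hatch belongs to the unlocking event.
(e) Entailed — every conjunct here is already in the original repainting event.
(f) Entailed — this follows by dropping conjuncts from the repainting event's description.

(a), (e), (f)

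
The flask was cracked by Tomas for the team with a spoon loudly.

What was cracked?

the flask

'the flask' marks the patient of the cracking event.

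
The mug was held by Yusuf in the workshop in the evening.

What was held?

'the mug' marks the patient of the holding event.

the mug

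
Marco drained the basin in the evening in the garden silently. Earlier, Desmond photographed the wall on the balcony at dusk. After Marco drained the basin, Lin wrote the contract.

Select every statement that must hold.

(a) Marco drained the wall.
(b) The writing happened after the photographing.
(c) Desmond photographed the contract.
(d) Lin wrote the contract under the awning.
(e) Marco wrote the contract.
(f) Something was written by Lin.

(a) Not entailed — Marco drained the basin, not the wall; the wall belongs to the photographing event.
(b) Entailed — the narrative places the photographing before the writing.
(c) Not entailed — Desmond photographed the wall, not the contract; the contract belongs to the writing event.
(d) Not entailed — 'under the awning' adds information not in the original event.
(e) Not entailed — the passage has Lin writing the contract, not Marco.
(f) Entailed — generalizing the patient leaves a sub-description the original still satisfies.

(b), (f)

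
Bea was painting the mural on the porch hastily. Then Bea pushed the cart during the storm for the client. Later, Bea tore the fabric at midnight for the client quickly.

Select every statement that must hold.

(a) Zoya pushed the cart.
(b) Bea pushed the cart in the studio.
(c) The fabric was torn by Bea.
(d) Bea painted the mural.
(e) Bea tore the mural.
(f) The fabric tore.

(c), (f)

(a) Not entailed — the passage has Bea pushing the cart, not Zoya.
(b) Not entailed — 'in the studio' adds information not in the original event.
(c) Entailed — dropping 'at midnight', 'quickly', 'for the client' leaves a sub-description the original still satisfies.
(d) Not entailed — 'was painting' is progressive on an accomplishment; it does not entail the completed 'painted'.
(e) Not entailed — Bea tore the fabric, not the mural; the mural belongs to the painting event.
(f) Entailed — 'Bea tore the fabric' is causative; it entails the inchoative 'the fabric tore'.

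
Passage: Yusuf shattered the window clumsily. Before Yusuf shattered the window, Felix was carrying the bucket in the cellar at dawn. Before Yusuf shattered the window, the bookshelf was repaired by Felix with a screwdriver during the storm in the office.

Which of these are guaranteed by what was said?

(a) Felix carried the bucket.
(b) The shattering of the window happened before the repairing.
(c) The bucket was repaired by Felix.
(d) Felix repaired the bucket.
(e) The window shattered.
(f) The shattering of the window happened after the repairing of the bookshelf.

(a) Entailed — 'carry' is an activity; 'was carrying' entails that some carrying happened, so 'carried' holds.
(b) Not entailed — the narrative places the repairing before the shattering, not after.
(c) Not entailed — Felix repaired the bookshelf, not the bucket; the bucket belongs to the carrying event.
(d) Not entailed — Felix repaired the bookshelf, not the bucket; the bucket belongs to the carrying event.
(e) Entailed — 'Yusuf shattered the window' is causative; it entails the inchoative 'the window shattered'.
(f) Entailed — the narrative places the repairing before the shattering.

(a), (e), (f)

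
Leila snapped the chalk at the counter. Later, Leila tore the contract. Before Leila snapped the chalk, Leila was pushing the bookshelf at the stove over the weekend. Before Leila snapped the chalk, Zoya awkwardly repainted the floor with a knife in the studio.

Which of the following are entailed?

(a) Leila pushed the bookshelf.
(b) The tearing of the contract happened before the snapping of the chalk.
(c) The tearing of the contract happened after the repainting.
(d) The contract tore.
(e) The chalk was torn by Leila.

(a), (c), (d)

(a) Entailed — 'push' is an activity; 'was pushing' entails that some pushing happened, so 'pushed' holds.
(b) Not entailed — the narrative places the snapping before the tearing, not after.
(c) Entailed — the narrative places the repainting before the tearing.
(d) Entailed — 'Leila tore the contract' is causative; it entails the inchoative 'the contract tore'.
(e) Not entailed — Leila tore the contract, not the chalk; the chalk belongs to the snapping event.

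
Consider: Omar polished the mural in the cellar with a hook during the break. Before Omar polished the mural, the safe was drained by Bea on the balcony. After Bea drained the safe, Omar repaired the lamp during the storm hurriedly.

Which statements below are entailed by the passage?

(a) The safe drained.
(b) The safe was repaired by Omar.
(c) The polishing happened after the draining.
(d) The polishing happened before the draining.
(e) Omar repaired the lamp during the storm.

(a), (c), (e)

(a) Entailed — 'Bea drained the safe' is causative; it entails the inchoative 'the safe drained'.
(b) Not entailed — Omar repaired the lamp, not the safe; the safe belongs to the draining event.
(c) Entailed — the narrative places the draining before the polishing.
(d) Not entailed — the narrative places the draining before the polishing, not after.
(e) Entailed — this follows by dropping conjuncts from the repairing event's description.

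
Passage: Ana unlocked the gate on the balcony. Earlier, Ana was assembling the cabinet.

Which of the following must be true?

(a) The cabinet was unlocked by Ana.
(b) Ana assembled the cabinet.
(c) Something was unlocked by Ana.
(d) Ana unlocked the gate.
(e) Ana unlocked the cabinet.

(c), (d)

(a) Not entailed — Ana unlocked the gate, not the cabinet; the cabinet belongs to the assembling event.
(b) Not entailed — 'was assembling' is progressive on an accomplishment; it does not entail the completed 'assembled'.
(c) Entailed — every conjunct here is already in the original unlocking event.
(d) Entailed — every conjunct here is already in the original unlocking event.
(e) Not entailed — Ana unlocked the gate, not the cabinet; the cabinet belongs to the assembling event.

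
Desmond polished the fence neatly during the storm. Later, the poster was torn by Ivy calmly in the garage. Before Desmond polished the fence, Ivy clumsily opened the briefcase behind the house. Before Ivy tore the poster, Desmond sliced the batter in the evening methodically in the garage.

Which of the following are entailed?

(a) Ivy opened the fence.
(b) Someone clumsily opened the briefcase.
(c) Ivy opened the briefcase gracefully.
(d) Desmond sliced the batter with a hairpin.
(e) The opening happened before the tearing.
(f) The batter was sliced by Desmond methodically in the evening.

(a) Not entailed — Ivy opened the briefcase, not the fence; the fence belongs to the polishing event.
(b) Entailed — the original entails any weakening of itself; this just drops 'behind the house' and generalizes the agent.
(c) Not entailed — 'gracefully' adds a manner not in (and inconsistent with) the original.
(d) Not entailed — 'with a hairpin' adds information not in the original event.
(e) Entailed — the narrative places the opening before the tearing.
(f) Entailed — this follows by dropping conjuncts from the slicing event's description.

(b), (e), (f)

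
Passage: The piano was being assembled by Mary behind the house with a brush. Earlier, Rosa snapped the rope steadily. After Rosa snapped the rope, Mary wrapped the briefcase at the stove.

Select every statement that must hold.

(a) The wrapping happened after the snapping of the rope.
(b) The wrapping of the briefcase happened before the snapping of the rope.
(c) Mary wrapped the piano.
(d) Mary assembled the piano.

(a)

(a) Entailed — the narrative places the snapping before the wrapping.
(b) Not entailed — the narrative places the snapping before the wrapping, not after.
(c) Not entailed — Mary wrapped the briefcase, not the piano; the piano belongs to the assembling event.
(d) Not entailed — 'was assembling' is progressive on an accomplishment; it does not entail the completed 'assembled'.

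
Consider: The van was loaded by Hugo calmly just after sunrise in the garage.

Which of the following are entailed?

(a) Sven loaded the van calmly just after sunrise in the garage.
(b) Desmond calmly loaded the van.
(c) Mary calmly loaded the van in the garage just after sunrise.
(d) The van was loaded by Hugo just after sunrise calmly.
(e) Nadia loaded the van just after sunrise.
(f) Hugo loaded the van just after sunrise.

(a) Not entailed — the passage has Hugo loading the van, not Sven.
(b) Not entailed — the passage has Hugo loading the van, not Desmond.
(c) Not entailed — the passage has Hugo loading the van, not Mary.
(d) Entailed — every conjunct here is already in the original loading event.
(e) Not entailed — the passage has Hugo loading the van, not Nadia.
(f) Entailed — dropping 'calmly', 'in the garage' leaves a sub-description the original still satisfies.

(d), (f)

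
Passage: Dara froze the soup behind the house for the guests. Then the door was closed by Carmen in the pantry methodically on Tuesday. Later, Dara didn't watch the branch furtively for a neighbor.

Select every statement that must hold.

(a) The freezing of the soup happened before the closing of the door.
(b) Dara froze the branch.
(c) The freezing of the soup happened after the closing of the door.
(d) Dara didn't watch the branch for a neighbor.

(a) Entailed — the narrative places the freezing before the closing.
(b) Not entailed — Dara froze the soup, not the branch; the branch belongs to the watching event.
(c) Not entailed — the narrative places the freezing before the closing, not after.
(d) Not entailed — dropping 'furtively' under negation is not valid — the original leaves open that Dara watched the branch some other way.

(a)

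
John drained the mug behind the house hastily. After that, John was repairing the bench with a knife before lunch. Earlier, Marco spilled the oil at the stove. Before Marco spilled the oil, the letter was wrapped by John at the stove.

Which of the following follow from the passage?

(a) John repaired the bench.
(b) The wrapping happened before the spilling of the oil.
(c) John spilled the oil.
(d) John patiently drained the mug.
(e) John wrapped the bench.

(b)

(a) Not entailed — 'was repairing' is progressive on an accomplishment; it does not entail the completed 'repaired'.
(b) Entailed — the narrative places the wrapping before the spilling.
(c) Not entailed — the passage has Marco spilling the oil, not John.
(d) Not entailed — 'patiently' adds a manner not in (and inconsistent with) the original.
(e) Not entailed — John wrapped the letter, not the bench; the bench belongs to the repairing event.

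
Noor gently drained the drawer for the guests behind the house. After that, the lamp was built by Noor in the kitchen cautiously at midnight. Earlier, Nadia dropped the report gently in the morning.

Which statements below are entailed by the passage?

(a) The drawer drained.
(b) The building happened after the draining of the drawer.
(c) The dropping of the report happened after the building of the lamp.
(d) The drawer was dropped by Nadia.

(a), (b)

(a) Entailed — 'Noor drained the drawer' is causative; it entails the inchoative 'the drawer drained'.
(b) Entailed — the narrative places the draining before the building.
(c) Not entailed — the narrative places the dropping before the building, not after.
(d) Not entailed — Nadia dropped the report, not the drawer; the drawer belongs to the draining event.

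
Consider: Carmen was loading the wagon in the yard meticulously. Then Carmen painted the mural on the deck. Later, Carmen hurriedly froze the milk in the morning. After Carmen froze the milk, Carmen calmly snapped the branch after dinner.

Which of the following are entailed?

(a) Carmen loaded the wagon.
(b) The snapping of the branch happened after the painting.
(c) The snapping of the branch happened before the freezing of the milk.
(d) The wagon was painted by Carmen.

(b)

(a) Not entailed — 'was loading' is progressive on an accomplishment; it does not entail the completed 'loaded'.
(b) Entailed — the narrative places the painting before the snapping.
(c) Not entailed — the narrative places the freezing before the snapping, not after.
(d) Not entailed — Carmen painted the mural, not the wagon; the wagon belongs to the loading event.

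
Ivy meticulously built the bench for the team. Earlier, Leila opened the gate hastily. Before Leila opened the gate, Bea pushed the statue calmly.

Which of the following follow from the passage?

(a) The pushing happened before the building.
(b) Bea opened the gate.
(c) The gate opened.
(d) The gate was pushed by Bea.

(a), (c)

(a) Entailed — the narrative places the pushing before the building.
(b) Not entailed — the passage has Leila opening the gate, not Bea.
(c) Entailed — 'Leila opened the gate' is causative; it entails the inchoative 'the gate opened'.
(d) Not entailed — Bea pushed the statue, not the gate; the gate belongs to the opening event.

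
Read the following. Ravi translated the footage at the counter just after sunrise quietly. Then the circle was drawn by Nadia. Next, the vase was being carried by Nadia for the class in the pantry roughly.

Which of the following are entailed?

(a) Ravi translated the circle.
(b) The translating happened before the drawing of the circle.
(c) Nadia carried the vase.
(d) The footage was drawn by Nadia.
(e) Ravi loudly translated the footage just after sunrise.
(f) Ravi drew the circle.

(b), (c)

(a) Not entailed — Ravi translated the footage, not the circle; the circle belongs to the drawing event.
(b) Entailed — the narrative places the translating before the drawing.
(c) Entailed — 'carry' is an activity; 'was carrying' entails that some carrying happened, so 'carried' holds.
(d) Not entailed — Nadia drew the circle, not the footage; the footage belongs to the translating event.
(e) Not entailed — 'loudly' adds a manner not in (and inconsistent with) the original.
(f) Not entailed — the passage has Nadia drawing the circle, not Ravi.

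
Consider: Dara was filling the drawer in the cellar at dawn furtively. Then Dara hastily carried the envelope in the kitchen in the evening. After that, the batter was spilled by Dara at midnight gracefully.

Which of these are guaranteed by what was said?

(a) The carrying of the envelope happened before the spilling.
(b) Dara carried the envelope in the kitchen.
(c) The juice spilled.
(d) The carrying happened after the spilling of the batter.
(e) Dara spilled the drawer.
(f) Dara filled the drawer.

(a) Entailed — the narrative places the carrying before the spilling.
(b) Entailed — every conjunct here is already in the original carrying event.
(c) Not entailed — the batter is what spilled, not the juice.
(d) Not entailed — the narrative places the carrying before the spilling, not after.
(e) Not entailed — Dara spilled the batter, not the drawer; the drawer belongs to the filling event.
(f) Not entailed — 'was filling' is progressive on an accomplishment; it does not entail the completed 'filled'.

(a), (b)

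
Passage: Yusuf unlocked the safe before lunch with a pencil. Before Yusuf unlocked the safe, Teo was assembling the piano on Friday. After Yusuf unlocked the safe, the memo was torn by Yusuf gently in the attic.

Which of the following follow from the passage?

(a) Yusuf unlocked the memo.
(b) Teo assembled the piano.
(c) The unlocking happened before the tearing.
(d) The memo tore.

(a) Not entailed — Yusuf unlocked the safe, not the memo; the memo belongs to the tearing event.
(b) Not entailed — 'was assembling' is progressive on an accomplishment; it does not entail the completed 'assembled'.
(c) Entailed — the narrative places the unlocking before the tearing.
(d) Entailed — 'Yusuf tore the memo' is causative; it entails the inchoative 'the memo tore'.

(c), (d)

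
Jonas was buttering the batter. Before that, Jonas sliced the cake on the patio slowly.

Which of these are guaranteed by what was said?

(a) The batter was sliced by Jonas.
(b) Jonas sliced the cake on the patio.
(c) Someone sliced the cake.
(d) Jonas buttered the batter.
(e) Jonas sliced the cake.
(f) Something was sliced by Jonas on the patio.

(a) Not entailed — Jonas sliced the cake, not the batter; the batter belongs to the buttering event.
(b) Entailed — the original entails any weakening of itself; this just drops 'slowly'.
(c) Entailed — the original entails any weakening of itself; this just drops 'on the patio', 'slowly' and generalizes the agent.
(d) Not entailed — 'was buttering' is progressive on an accomplishment; it does not entail the completed 'buttered'.
(e) Entailed — this follows by dropping conjuncts from the slicing event's description.
(f) Entailed — every conjunct here is already in the original slicing event.

(b), (c), (e), (f)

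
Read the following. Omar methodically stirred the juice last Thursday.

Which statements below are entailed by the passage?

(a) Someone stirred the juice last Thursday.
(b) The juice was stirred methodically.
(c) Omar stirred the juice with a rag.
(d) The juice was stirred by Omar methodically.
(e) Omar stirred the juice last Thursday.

(a) Entailed — the original entails any weakening of itself; this just drops 'methodically' and generalizes the agent.
(b) Entailed — every conjunct here is already in the original stirring event.
(c) Not entailed — 'with a rag' adds information not in the original event.
(d) Entailed — dropping 'last Thursday' leaves a sub-description the original still satisfies.
(e) Entailed — every conjunct here is already in the original stirring event.

(a), (b), (d), (e)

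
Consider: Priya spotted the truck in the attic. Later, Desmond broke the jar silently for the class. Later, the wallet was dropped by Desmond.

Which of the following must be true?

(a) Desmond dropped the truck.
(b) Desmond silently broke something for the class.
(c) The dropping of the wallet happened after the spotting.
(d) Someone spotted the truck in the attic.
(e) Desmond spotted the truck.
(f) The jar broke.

(a) Not entailed — Desmond dropped the wallet, not the truck; the truck belongs to the spotting event.
(b) Entailed — generalizing the patient leaves a sub-description the original still satisfies.
(c) Entailed — the narrative places the spotting before the dropping.
(d) Entailed — every conjunct here is already in the original spotting event.
(e) Not entailed — the passage has Priya spotting the truck, not Desmond.
(f) Entailed — 'Desmond broke the jar' is causative; it entails the inchoative 'the jar broke'.

(b), (c), (d), (f)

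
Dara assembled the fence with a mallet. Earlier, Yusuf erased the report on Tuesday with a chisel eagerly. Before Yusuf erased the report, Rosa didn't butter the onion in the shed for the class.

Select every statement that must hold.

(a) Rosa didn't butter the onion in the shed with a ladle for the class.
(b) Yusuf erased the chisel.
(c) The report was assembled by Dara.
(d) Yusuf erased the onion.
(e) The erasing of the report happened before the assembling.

(a) Entailed — under negation, adding a further restriction is entailed: if no such buttering event occurred, none occurred with a ladle either.
(b) Not entailed — the chisel is the instrument, not what was erased.
(c) Not entailed — Dara assembled the fence, not the report; the report belongs to the erasing event.
(d) Not entailed — Yusuf erased the report, not the onion; the onion belongs to the buttering event.
(e) Entailed — the narrative places the erasing before the assembling.

(a), (e)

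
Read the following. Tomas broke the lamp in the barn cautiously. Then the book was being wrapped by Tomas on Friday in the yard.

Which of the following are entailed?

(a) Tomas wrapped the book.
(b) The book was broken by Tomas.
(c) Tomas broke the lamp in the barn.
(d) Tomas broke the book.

(a) Not entailed — 'was wrapping' is progressive on an accomplishment; it does not entail the completed 'wrapped'.
(b) Not entailed — Tomas broke the lamp, not the book; the book belongs to the wrapping event.
(c) Entailed — every conjunct here is already in the original breaking event.
(d) Not entailed — Tomas broke the lamp, not the book; the book belongs to the wrapping event.

(c)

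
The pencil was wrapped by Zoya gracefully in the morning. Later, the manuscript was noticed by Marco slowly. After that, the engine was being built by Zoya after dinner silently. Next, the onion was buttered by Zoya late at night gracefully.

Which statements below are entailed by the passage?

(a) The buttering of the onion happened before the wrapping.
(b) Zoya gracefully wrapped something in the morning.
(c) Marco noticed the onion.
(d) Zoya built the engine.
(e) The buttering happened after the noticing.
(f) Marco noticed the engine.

(a) Not entailed — the narrative places the wrapping before the buttering, not after.
(b) Entailed — every conjunct here is already in the original wrapping event.
(c) Not entailed — Marco noticed the manuscript, not the onion; the onion belongs to the buttering event.
(d) Not entailed — 'was building' is progressive on an accomplishment; it does not entail the completed 'built'.
(e) Entailed — the narrative places the noticing before the buttering.
(f) Not entailed — Marco noticed the manuscript, not the engine; the engine belongs to the building event.

(b), (e)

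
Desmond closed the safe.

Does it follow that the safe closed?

yes

'Desmond closed the safe' is the causative; it entails the inchoative 'the safe closed'.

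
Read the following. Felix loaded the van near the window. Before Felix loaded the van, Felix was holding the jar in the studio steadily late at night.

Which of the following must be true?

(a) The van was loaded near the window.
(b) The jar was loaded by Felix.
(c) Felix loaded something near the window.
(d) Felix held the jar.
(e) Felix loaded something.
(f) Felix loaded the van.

(a) Entailed — every conjunct here is already in the original loading event.
(b) Not entailed — Felix loaded the van, not the jar; the jar belongs to the holding event.
(c) Entailed — every conjunct here is already in the original loading event.
(d) Entailed — 'hold' is an activity; 'was holding' entails that some holding happened, so 'held' holds.
(e) Entailed — the original entails any weakening of itself; this just drops 'near the window' and generalizes the patient.
(f) Entailed — dropping 'near the window' leaves a sub-description the original still satisfies.

(a), (c), (d), (e), (f)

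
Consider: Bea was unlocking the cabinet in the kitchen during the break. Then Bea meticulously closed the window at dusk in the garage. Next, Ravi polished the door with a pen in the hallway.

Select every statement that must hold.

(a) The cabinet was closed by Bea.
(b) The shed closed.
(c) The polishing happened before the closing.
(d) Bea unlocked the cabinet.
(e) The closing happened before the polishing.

(e)

(a) Not entailed — Bea closed the window, not the cabinet; the cabinet belongs to the unlocking event.
(b) Not entailed — the window is what closed, not the shed.
(c) Not entailed — the narrative places the closing before the polishing, not after.
(d) Not entailed — 'was unlocking' is progressive on an accomplishment; it does not entail the completed 'unlocked'.
(e) Entailed — the narrative places the closing before the polishing.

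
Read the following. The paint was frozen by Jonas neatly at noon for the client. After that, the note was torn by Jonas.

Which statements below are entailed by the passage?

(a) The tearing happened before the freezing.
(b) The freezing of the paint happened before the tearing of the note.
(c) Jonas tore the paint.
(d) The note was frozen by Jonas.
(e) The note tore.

(a) Not entailed — the narrative places the freezing before the tearing, not after.
(b) Entailed — the narrative places the freezing before the tearing.
(c) Not entailed — Jonas tore the note, not the paint; the paint belongs to the freezing event.
(d) Not entailed — Jonas froze the paint, not the note; the note belongs to the tearing event.
(e) Entailed — 'Jonas tore the note' is causative; it entails the inchoative 'the note tore'.

(b), (e)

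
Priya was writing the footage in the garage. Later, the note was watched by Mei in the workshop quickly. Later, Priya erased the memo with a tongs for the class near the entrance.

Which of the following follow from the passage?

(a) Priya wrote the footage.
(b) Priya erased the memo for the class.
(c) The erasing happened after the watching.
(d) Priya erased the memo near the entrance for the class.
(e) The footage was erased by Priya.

(b), (c), (d)

(a) Not entailed — 'was writing' is progressive on an accomplishment; it does not entail the completed 'wrote'.
(b) Entailed — every conjunct here is already in the original erasing event.
(c) Entailed — the narrative places the watching before the erasing.
(d) Entailed — every conjunct here is already in the original erasing event.
(e) Not entailed — Priya erased the memo, not the footage; the footage belongs to the writing event.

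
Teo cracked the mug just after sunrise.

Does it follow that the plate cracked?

Nothing is said about any plate; only the mug is affected.

no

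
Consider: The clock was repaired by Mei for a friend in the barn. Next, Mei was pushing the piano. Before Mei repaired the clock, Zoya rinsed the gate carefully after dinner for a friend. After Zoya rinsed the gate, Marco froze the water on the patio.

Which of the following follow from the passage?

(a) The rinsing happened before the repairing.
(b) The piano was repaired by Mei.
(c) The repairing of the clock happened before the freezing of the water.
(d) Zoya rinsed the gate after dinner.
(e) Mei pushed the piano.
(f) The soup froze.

(a), (d), (e)

(a) Entailed — the narrative places the rinsing before the repairing.
(b) Not entailed — Mei repaired the clock, not the piano; the piano belongs to the pushing event.
(c) Not entailed — the narrative doesn't order the repairing relative to the freezing.
(d) Entailed — every conjunct here is already in the original rinsing event.
(e) Entailed — 'push' is an activity; 'was pushing' entails that some pushing happened, so 'pushed' holds.
(f) Not entailed — the water is what froze, not the soup.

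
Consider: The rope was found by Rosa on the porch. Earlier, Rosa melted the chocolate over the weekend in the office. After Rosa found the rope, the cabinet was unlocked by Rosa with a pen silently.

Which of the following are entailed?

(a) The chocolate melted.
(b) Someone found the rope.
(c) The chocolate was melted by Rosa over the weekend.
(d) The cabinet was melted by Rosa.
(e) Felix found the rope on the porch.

(a) Entailed — 'Rosa melted the chocolate' is causative; it entails the inchoative 'the chocolate melted'.
(b) Entailed — every conjunct here is already in the original finding event.
(c) Entailed — this follows by dropping conjuncts from the melting event's description.
(d) Not entailed — Rosa melted the chocolate, not the cabinet; the cabinet belongs to the unlocking event.
(e) Not entailed — the passage has Rosa finding the rope, not Felix.

(a), (b), (c)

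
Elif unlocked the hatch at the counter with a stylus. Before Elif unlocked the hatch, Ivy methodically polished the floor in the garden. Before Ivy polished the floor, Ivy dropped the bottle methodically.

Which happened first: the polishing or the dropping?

the dropping

The connectives place the dropping before the polishing.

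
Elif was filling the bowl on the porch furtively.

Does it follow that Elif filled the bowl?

no

'was filling' is progressive; for an accomplishment like 'fill the bowl', it doesn't entail completion.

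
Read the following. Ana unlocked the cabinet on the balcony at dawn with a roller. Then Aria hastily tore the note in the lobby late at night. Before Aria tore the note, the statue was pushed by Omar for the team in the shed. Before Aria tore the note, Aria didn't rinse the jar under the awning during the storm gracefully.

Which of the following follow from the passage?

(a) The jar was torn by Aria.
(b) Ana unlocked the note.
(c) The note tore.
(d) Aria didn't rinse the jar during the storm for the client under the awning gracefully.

(a) Not entailed — Aria tore the note, not the jar; the jar belongs to the rinsing event.
(b) Not entailed — Ana unlocked the cabinet, not the note; the note belongs to the tearing event.
(c) Entailed — 'Aria tore the note' is causative; it entails the inchoative 'the note tore'.
(d) Entailed — under negation, adding a further restriction is entailed: if no such rinsing event occurred, none occurred for the client either.

(c), (d)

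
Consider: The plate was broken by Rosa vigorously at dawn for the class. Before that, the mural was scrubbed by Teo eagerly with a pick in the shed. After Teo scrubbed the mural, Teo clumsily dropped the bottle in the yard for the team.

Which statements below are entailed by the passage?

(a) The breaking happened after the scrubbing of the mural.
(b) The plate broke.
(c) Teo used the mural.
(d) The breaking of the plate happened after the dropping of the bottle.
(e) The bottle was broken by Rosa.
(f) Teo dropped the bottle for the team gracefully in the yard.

(a), (b)

(a) Entailed — the narrative places the scrubbing before the breaking.
(b) Entailed — 'Rosa broke the plate' is causative; it entails the inchoative 'the plate broke'.
(c) Not entailed — the mural is the patient, not an instrument — Teo used a pick.
(d) Not entailed — the narrative doesn't order the dropping relative to the breaking.
(e) Not entailed — Rosa broke the plate, not the bottle; the bottle belongs to the dropping event.
(f) Not entailed — 'gracefully' adds a manner not in (and inconsistent with) the original.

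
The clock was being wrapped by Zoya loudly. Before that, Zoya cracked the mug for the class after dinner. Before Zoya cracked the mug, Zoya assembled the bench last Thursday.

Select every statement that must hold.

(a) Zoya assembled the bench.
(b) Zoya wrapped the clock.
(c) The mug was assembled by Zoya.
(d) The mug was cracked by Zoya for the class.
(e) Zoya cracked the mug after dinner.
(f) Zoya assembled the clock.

(a), (d), (e)

(a) Entailed — this follows by dropping conjuncts from the assembling event's description.
(b) Not entailed — 'was wrapping' is progressive on an accomplishment; it does not entail the completed 'wrapped'.
(c) Not entailed — Zoya assembled the bench, not the mug; the mug belongs to the cracking event.
(d) Entailed — dropping 'after dinner' leaves a sub-description the original still satisfies.
(e) Entailed — this follows by dropping conjuncts from the cracking event's description.
(f) Not entailed — Zoya assembled the bench, not the clock; the clock belongs to the wrapping event.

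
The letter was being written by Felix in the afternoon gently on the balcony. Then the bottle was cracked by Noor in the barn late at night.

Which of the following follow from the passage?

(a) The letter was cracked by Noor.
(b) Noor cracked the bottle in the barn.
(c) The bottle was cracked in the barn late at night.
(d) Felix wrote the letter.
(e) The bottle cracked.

(b), (c), (e)

(a) Not entailed — Noor cracked the bottle, not the letter; the letter belongs to the writing event.
(b) Entailed — dropping 'late at night' leaves a sub-description the original still satisfies.
(c) Entailed — the original entails any weakening of itself; this just generalizes the agent.
(d) Not entailed — 'was writing' is progressive on an accomplishment; it does not entail the completed 'wrote'.
(e) Entailed — 'Noor cracked the bottle' is causative; it entails the inchoative 'the bottle cracked'.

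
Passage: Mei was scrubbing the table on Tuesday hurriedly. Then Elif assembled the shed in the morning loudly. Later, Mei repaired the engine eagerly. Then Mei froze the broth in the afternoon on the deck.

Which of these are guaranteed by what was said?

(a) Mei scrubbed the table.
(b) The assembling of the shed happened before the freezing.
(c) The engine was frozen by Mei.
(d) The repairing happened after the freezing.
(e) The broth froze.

(a), (b), (e)

(a) Entailed — 'scrub' is an activity; 'was scrubbing' entails that some scrubbing happened, so 'scrubbed' holds.
(b) Entailed — the narrative places the assembling before the freezing.
(c) Not entailed — Mei froze the broth, not the engine; the engine belongs to the repairing event.
(d) Not entailed — the narrative places the repairing before the freezing, not after.
(e) Entailed — 'Mei froze the broth' is causative; it entails the inchoative 'the broth froze'.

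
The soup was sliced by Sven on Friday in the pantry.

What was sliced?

'the soup' marks the patient of the slicing event.

the soup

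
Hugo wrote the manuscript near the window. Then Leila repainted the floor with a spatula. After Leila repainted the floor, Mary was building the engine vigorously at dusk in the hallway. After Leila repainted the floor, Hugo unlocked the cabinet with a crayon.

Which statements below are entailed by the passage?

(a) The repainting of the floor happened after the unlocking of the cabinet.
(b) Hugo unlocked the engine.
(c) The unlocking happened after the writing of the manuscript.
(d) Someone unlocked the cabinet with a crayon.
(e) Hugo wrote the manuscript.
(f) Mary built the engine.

(a) Not entailed — the narrative places the repainting before the unlocking, not after.
(b) Not entailed — Hugo unlocked the cabinet, not the engine; the engine belongs to the building event.
(c) Entailed — the narrative places the writing before the unlocking.
(d) Entailed — this follows by dropping conjuncts from the unlocking event's description.
(e) Entailed — the original entails any weakening of itself; this just drops 'near the window'.
(f) Not entailed — 'was building' is progressive on an accomplishment; it does not entail the completed 'built'.

(c), (d), (e)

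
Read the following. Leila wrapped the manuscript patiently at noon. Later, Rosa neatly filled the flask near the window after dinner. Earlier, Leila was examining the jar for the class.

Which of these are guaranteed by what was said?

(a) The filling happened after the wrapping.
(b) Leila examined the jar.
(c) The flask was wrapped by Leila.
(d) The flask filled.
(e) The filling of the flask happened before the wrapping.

(a), (b), (d)

(a) Entailed — the narrative places the wrapping before the filling.
(b) Entailed — 'examine' is an activity; 'was examining' entails that some examining happened, so 'examined' holds.
(c) Not entailed — Leila wrapped the manuscript, not the flask; the flask belongs to the filling event.
(d) Entailed — 'Rosa filled the flask' is causative; it entails the inchoative 'the flask filled'.
(e) Not entailed — the narrative places the wrapping before the filling, not after.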